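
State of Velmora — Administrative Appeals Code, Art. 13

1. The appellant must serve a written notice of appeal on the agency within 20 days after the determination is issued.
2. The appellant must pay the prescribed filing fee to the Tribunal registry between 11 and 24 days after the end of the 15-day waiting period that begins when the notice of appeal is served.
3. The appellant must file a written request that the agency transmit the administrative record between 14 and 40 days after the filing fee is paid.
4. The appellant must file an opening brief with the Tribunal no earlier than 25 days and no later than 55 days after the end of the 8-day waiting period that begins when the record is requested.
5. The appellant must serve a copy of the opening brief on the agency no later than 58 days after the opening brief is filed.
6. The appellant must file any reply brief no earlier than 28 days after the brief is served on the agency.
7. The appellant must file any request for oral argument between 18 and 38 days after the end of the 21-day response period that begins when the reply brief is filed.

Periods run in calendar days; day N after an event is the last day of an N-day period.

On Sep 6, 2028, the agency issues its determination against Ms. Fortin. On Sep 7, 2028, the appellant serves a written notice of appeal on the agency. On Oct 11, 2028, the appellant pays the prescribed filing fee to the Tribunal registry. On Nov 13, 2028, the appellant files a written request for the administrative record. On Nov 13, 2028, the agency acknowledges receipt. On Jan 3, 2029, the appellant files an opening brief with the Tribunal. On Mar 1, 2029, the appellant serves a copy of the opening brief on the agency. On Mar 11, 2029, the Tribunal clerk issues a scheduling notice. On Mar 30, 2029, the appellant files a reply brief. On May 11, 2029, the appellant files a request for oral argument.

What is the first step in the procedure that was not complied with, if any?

Step 1: 20 days after Sep 6, 2028 (when the determination is issued) is Sep 26, 2028; done Sep 7, 2028 — timely.
Step 2: the window is 11–24 days after Sep 22, 2028 (end of the 15-day waiting period, which began when the notice of appeal is served on Sep 7, 2028), so Oct 3, 2028 through Oct 16, 2028; done Oct 11, 2028, which is between those dates.
Step 3: the window is 14–40 days after Oct 11, 2028 (when the filing fee is paid), so Oct 25, 2028 through Nov 20, 2028; done Nov 13, 2028, which is between those dates.
Step 4: the window is 25–55 days after Nov 21, 2028 (end of the 8-day waiting period, which began when the record is requested on Nov 13, 2028), so Dec 16, 2028 through Jan 15, 2029; done Jan 3, 2029 — within the window.
Step 5: 58 days after Jan 3, 2029 (when the opening brief is filed) is Mar 2, 2029; completed Mar 1, 2029, before the deadline.
Step 6: the earliest permitted date is 28 days after Mar 1, 2029 (when the brief is served on the agency), i.e. Mar 29, 2029; done Mar 30, 2029, after the minimum wait.
Step 7: the window is 18–38 days after Apr 20, 2029 (end of the 21-day response period, which began when the reply brief is filed on Mar 30, 2029), so May 8, 2029 through May 28, 2029; May 11, 2029 falls inside that range.

None — every step was satisfied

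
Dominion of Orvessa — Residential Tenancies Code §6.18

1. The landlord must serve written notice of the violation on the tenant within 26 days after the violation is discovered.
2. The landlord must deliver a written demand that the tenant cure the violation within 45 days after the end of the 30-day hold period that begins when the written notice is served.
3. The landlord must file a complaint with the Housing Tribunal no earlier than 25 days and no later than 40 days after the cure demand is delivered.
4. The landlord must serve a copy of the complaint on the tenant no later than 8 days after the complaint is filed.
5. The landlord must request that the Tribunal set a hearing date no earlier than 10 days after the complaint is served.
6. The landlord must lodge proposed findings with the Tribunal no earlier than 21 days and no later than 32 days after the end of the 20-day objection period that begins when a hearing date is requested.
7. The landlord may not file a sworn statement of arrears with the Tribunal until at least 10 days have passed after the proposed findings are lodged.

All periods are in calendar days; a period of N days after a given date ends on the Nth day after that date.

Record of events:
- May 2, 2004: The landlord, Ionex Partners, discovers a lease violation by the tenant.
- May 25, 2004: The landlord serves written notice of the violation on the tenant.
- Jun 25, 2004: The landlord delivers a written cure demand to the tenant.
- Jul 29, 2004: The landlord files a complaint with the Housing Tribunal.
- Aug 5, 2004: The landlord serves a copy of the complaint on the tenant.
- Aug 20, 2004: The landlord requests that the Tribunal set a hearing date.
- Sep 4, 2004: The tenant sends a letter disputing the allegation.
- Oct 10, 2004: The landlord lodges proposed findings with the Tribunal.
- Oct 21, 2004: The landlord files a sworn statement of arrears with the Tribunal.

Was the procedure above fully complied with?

Yes

Step 1 — counting 26 days from May 2, 2004 (when the violation is discovered) gives a deadline of May 28, 2004; done May 25, 2004 — timely.
Step 2 — counting 45 days from Jun 24, 2004 (end of the 30-day hold period, which began when the written notice is served on May 25, 2004) gives a deadline of Aug 8, 2004; completed Jun 25, 2004, before the deadline.
Step 3 — 25 and 40 days from Jun 25, 2004 (when the cure demand is delivered) are Jul 20, 2004 and Aug 4, 2004 respectively; done Jul 29, 2004, which is between those dates.
Step 4 — counting 8 days from Jul 29, 2004 (when the complaint is filed) gives a deadline of Aug 6, 2004; Aug 5, 2004 is within that limit.
Step 5 — must wait 10 days from Aug 5, 2004 (when the complaint is served), so not before Aug 15, 2004; Aug 20, 2004 is on or after that date.
Step 6 — 21 and 32 days from Sep 9, 2004 (end of the 20-day objection period, which began when a hearing date is requested on Aug 20, 2004) are Sep 30, 2004 and Oct 11, 2004 respectively; done Oct 10, 2004, which is between those dates.
Step 7 — must wait 10 days from Oct 10, 2004 (when the proposed findings are lodged), so not before Oct 20, 2004; Oct 21, 2004 is on or after that date.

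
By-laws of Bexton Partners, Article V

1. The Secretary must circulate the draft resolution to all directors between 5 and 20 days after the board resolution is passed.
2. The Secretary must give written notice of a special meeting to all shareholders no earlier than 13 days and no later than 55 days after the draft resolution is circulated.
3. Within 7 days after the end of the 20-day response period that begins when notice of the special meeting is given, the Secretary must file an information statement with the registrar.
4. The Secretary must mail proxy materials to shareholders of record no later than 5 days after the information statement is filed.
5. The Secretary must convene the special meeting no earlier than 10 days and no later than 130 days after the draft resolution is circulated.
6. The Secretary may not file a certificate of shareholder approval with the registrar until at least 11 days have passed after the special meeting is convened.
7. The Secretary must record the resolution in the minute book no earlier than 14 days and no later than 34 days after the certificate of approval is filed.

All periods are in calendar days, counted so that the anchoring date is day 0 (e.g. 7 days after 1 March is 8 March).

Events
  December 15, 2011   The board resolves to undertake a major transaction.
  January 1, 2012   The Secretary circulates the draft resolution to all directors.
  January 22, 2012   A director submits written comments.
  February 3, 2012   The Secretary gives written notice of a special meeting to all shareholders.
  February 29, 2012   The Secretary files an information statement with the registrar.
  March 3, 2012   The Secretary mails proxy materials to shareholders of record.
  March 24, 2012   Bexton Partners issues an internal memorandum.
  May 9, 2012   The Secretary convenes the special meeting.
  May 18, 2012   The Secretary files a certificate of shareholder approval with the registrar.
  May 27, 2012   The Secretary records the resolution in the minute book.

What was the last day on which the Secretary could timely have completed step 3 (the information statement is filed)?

Notice of the special meeting is given on February 3, 2012; the 20-day response period therefore ends February 23, 2012, and step 3 runs from that date. 7 days after February 23, 2012 is March 1, 2012.

March 1, 2012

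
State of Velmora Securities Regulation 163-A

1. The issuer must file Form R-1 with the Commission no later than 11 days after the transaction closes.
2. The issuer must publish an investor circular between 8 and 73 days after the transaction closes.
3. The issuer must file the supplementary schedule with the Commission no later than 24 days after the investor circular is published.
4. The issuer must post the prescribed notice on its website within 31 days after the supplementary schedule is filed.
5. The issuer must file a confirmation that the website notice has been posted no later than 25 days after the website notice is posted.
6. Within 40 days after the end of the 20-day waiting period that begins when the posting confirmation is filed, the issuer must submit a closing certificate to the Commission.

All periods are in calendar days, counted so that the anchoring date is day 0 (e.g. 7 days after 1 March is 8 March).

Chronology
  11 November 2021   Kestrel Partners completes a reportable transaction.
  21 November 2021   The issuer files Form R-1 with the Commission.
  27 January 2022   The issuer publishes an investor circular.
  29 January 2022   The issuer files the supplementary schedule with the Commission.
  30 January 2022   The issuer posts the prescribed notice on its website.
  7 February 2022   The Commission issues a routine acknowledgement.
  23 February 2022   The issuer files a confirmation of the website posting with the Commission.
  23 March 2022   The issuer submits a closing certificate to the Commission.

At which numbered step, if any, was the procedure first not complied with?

Step 2

Step 1: 11 days after 11 November 2021 (when the transaction closes) is 22 November 2021; 21 November 2021 is within that limit.
Step 2: the window is 8–73 days after 11 November 2021 (when the transaction closes), so 19 November 2021 through 23 January 2022; 27 January 2022 is 4 days past the end of the window.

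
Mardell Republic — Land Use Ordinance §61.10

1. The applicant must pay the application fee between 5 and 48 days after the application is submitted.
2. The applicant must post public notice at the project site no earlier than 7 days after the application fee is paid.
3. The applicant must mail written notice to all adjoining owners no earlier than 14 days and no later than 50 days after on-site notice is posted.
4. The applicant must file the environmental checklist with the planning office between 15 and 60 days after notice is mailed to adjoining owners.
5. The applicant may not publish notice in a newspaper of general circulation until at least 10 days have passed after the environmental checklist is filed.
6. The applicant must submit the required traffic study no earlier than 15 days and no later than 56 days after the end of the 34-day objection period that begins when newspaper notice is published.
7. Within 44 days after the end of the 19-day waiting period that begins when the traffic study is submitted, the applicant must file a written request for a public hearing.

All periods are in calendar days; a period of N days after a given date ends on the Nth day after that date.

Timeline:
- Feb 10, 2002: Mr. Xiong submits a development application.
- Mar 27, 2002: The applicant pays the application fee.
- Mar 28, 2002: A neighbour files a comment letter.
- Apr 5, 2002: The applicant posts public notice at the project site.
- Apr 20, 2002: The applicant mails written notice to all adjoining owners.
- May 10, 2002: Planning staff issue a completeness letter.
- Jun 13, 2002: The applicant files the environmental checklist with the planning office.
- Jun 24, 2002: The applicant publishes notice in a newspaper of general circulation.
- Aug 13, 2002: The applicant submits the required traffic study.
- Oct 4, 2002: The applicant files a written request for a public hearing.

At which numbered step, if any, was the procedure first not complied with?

(1) the permitted window runs from Feb 10, 2002 + 5 = Feb 15, 2002 to Feb 10, 2002 + 48 = Mar 30, 2002; done Mar 27, 2002 — within the window.
(2) permitted from Mar 27, 2002 + 7 days = Apr 3, 2002 onward; Apr 5, 2002 is on or after that date.
(3) the permitted window runs from Apr 5, 2002 + 14 = Apr 19, 2002 to Apr 5, 2002 + 50 = May 25, 2002; Apr 20, 2002 falls inside that range.
(4) the permitted window runs from Apr 20, 2002 + 15 = May 5, 2002 to Apr 20, 2002 + 60 = Jun 19, 2002; done Jun 13, 2002 — within the window.
(5) permitted from Jun 13, 2002 + 10 days = Jun 23, 2002 onward; done Jun 24, 2002, after the minimum wait.
(6) the permitted window runs from Jul 28, 2002 + 15 = Aug 12, 2002 to Jul 28, 2002 + 56 = Sep 22, 2002; Aug 13, 2002 falls inside that range.
(7) due by Sep 1, 2002 + 44 days = Oct 15, 2002; done Oct 4, 2002 — timely.

None — every step was satisfied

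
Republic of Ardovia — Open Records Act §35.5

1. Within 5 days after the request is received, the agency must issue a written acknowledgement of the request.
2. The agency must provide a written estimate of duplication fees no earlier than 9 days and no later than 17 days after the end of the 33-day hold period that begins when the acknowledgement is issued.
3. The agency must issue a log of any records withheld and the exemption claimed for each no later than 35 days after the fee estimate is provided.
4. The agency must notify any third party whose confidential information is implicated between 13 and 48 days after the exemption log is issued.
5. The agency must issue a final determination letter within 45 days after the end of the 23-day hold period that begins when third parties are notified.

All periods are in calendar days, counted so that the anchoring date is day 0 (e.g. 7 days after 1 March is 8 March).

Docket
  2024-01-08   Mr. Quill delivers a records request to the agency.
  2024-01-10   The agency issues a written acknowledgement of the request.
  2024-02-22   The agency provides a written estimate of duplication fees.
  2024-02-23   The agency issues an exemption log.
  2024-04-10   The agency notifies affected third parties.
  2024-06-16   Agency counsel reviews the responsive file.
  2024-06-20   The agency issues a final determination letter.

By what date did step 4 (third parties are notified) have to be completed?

2024-04-11

Step 4 runs from 2024-02-23, when the exemption log is issued. The window is 13–48 days after 2024-02-23; it closes on 2024-04-11.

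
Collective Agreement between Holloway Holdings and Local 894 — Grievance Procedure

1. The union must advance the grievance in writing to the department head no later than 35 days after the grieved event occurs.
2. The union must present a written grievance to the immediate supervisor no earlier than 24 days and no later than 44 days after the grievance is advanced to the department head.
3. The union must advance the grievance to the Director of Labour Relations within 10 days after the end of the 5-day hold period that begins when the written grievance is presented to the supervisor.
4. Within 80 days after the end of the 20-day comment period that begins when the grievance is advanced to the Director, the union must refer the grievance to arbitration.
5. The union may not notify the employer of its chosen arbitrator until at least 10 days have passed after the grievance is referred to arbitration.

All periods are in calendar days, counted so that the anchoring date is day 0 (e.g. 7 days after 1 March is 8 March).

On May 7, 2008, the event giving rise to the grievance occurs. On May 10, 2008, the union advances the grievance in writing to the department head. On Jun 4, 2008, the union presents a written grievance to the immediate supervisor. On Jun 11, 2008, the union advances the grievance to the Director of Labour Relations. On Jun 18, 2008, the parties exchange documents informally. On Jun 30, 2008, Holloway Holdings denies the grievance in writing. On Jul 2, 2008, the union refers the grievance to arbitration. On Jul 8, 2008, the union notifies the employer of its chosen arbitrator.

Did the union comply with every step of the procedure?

Step 1 — counting 35 days from May 7, 2008 (when the grieved event occurs) gives a deadline of Jun 11, 2008; May 10, 2008 is within that limit.
Step 2 — 24 and 44 days from May 10, 2008 (when the grievance is advanced to the department head) are Jun 3, 2008 and Jun 23, 2008 respectively; Jun 4, 2008 falls inside that range.
Step 3 — counting 10 days from Jun 9, 2008 (end of the 5-day hold period, which began when the written grievance is presented to the supervisor on Jun 4, 2008) gives a deadline of Jun 19, 2008; done Jun 11, 2008 — timely.
Step 4 — counting 80 days from Jul 1, 2008 (end of the 20-day comment period, which began when the grievance is advanced to the Director on Jun 11, 2008) gives a deadline of Sep 19, 2008; completed Jul 2, 2008, before the deadline.
Step 5 — must wait 10 days from Jul 2, 2008 (when the grievance is referred to arbitration), so not before Jul 12, 2008; acted on Jul 8, 2008, 4 days prematurely.
Later steps need not be reached.

No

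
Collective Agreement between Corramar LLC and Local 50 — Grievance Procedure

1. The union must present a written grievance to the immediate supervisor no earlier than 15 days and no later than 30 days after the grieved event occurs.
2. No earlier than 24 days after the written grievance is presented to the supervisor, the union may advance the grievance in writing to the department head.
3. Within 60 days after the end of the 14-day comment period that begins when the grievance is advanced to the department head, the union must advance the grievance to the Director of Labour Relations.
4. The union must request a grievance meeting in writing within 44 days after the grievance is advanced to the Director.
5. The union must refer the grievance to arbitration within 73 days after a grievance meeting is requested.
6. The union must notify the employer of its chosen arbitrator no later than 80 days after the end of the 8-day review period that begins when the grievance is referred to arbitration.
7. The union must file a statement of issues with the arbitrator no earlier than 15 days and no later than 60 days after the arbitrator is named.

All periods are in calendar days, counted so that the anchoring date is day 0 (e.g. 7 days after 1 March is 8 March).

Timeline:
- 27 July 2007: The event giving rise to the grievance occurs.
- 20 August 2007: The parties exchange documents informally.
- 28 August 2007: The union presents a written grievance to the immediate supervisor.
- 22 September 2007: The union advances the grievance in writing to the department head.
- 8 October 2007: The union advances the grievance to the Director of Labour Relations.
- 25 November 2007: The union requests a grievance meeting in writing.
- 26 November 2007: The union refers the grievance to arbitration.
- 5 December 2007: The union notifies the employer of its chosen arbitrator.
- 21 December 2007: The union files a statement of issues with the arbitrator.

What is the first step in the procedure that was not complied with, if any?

Step 1

Step 1: the window is 15–30 days after 27 July 2007 (when the grieved event occurs), so 11 August 2007 through 26 August 2007; done 28 August 2007 — 2 days after the window closed.
The procedure was therefore not followed at step 1.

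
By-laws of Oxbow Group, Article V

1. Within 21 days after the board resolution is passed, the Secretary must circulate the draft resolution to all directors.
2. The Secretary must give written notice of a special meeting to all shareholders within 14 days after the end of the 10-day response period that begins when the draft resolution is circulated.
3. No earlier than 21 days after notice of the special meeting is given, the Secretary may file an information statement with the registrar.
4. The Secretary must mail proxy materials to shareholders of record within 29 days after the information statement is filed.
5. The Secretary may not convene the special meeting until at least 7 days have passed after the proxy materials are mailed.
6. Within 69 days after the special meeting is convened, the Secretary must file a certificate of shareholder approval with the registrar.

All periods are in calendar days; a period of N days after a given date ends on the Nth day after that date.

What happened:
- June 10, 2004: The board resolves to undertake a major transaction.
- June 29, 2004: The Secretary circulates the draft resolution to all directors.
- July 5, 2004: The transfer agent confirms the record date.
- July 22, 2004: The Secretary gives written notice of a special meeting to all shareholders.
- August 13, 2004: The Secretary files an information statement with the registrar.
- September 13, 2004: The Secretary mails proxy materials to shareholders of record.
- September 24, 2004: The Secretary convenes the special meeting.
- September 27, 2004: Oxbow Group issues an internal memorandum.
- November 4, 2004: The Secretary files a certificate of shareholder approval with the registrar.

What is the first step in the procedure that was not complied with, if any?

Step 4

(1) due by June 10, 2004 + 21 days = July 1, 2004; completed June 29, 2004, before the deadline.
(2) due by July 9, 2004 + 14 days = July 23, 2004; completed July 22, 2004, before the deadline.
(3) permitted from July 22, 2004 + 21 days = August 12, 2004 onward; done August 13, 2004, after the minimum wait.
(4) due by August 13, 2004 + 29 days = September 11, 2004; not done until September 13, 2004, 2 days after the deadline.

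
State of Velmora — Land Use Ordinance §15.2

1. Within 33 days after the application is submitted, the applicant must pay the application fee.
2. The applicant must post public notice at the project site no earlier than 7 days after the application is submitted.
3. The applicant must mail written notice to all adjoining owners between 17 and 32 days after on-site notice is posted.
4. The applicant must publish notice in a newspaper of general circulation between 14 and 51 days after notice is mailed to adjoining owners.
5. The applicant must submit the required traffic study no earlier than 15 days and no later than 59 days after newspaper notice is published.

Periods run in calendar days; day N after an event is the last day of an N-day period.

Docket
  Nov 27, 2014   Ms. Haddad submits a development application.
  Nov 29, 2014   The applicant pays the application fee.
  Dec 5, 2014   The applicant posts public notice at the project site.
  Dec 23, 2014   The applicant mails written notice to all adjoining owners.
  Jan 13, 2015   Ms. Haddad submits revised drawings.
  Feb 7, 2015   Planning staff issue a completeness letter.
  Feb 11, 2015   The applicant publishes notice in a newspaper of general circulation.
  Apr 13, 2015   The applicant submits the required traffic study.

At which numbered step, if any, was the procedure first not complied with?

Step 5

(1) due by Nov 27, 2014 + 33 days = Dec 30, 2014; Nov 29, 2014 is within that limit.
(2) permitted from Nov 27, 2014 + 7 days = Dec 4, 2014 onward; done Dec 5, 2014, after the minimum wait.
(3) the permitted window runs from Dec 5, 2014 + 17 = Dec 22, 2014 to Dec 5, 2014 + 32 = Jan 6, 2015; done Dec 23, 2014 — within the window.
(4) the permitted window runs from Dec 23, 2014 + 14 = Jan 6, 2015 to Dec 23, 2014 + 51 = Feb 12, 2015; done Feb 11, 2015, which is between those dates.
(5) the permitted window runs from Feb 11, 2015 + 15 = Feb 26, 2015 to Feb 11, 2015 + 59 = Apr 11, 2015; done Apr 13, 2015 — 2 days after the window closed.
That is the first point of non-compliance.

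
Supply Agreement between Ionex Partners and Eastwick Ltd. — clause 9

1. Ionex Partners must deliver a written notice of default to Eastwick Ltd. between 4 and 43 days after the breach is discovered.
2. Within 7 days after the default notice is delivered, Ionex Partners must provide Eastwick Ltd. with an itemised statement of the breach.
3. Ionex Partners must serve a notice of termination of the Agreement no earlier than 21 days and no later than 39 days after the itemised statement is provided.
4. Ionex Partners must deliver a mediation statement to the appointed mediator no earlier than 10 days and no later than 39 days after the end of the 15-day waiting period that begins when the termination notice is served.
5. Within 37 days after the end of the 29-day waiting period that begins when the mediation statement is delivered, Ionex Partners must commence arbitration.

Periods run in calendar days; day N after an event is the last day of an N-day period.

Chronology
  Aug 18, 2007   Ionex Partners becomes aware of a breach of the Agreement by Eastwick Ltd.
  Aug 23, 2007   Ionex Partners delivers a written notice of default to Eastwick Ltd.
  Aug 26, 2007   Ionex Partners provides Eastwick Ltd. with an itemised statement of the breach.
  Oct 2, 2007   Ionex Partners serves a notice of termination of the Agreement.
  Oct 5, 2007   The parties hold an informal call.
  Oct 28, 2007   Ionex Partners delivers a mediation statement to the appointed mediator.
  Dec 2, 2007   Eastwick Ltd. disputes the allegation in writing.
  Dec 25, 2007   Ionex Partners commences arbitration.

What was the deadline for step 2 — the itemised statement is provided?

Step 2 runs from Aug 23, 2007, when the default notice is delivered. 7 days after Aug 23, 2007 is Aug 30, 2007.

Aug 30, 2007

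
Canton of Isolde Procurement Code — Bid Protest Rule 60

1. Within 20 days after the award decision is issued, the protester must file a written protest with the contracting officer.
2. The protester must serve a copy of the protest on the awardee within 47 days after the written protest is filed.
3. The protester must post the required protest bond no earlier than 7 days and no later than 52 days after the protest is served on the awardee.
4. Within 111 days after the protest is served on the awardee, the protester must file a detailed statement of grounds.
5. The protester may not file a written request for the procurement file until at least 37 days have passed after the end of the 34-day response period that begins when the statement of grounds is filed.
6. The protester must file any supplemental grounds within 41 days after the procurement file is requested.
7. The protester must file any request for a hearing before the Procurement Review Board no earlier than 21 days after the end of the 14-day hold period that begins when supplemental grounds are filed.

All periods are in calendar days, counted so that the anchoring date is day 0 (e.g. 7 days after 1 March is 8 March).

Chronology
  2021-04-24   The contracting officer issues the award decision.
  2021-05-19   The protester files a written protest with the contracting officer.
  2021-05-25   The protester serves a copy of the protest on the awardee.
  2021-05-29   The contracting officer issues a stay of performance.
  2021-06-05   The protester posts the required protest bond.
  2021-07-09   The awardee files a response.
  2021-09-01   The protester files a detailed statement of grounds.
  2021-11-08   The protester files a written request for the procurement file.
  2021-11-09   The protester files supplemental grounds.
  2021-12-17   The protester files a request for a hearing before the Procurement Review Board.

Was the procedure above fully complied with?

No

(1) due by 2021-04-24 + 20 days = 2021-05-14; done 2021-05-19 — 5 days late.
The analysis stops there.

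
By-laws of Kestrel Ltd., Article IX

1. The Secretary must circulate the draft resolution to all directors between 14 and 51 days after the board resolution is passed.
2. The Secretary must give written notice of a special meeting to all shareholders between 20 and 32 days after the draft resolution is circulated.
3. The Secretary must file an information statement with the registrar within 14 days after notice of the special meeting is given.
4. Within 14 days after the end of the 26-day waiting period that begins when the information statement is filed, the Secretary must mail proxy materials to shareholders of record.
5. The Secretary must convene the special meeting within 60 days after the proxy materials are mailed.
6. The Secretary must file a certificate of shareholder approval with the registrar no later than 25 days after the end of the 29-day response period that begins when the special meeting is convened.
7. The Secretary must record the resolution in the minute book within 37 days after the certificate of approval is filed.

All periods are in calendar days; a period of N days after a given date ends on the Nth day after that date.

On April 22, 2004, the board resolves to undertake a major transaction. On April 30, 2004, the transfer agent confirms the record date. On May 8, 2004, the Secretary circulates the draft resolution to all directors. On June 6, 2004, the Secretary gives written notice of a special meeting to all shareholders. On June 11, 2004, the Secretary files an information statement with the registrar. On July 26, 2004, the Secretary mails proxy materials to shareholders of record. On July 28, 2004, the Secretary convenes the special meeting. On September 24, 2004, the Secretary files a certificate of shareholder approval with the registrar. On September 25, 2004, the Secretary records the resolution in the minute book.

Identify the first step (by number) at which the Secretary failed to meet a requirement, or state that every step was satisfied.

Step 4

Step 1: the window is 14–51 days after April 22, 2004 (when the board resolution is passed), so May 6, 2004 through June 12, 2004; May 8, 2004 falls inside that range.
Step 2: the window is 20–32 days after May 8, 2004 (when the draft resolution is circulated), so May 28, 2004 through June 9, 2004; done June 6, 2004, which is between those dates.
Step 3: 14 days after June 6, 2004 (when notice of the special meeting is given) is June 20, 2004; June 11, 2004 is within that limit.
Step 4: 14 days after July 7, 2004 (end of the 26-day waiting period, which began when the information statement is filed on June 11, 2004) is July 21, 2004; not done until July 26, 2004, 5 days after the deadline.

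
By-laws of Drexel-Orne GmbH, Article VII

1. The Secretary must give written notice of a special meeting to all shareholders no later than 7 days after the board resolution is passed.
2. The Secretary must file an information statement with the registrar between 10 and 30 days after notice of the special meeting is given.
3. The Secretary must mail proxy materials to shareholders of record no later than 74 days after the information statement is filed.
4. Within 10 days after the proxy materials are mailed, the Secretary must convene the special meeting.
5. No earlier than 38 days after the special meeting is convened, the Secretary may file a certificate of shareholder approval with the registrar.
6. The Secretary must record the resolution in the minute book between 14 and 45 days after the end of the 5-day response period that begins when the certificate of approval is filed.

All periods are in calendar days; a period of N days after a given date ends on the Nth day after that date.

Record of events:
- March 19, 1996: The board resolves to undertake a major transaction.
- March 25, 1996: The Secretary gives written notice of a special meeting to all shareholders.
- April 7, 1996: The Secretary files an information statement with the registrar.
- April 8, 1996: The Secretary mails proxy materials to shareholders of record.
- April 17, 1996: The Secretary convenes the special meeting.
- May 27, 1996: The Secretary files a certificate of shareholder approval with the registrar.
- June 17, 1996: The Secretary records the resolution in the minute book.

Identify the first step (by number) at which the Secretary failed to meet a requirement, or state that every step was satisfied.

None — every step was satisfied

Step 1 — counting 7 days from March 19, 1996 (when the board resolution is passed) gives a deadline of March 26, 1996; done March 25, 1996 — timely.
Step 2 — 10 and 30 days from March 25, 1996 (when notice of the special meeting is given) are April 4, 1996 and April 24, 1996 respectively; done April 7, 1996 — within the window.
Step 3 — counting 74 days from April 7, 1996 (when the information statement is filed) gives a deadline of June 20, 1996; completed April 8, 1996, before the deadline.
Step 4 — counting 10 days from April 8, 1996 (when the proxy materials are mailed) gives a deadline of April 18, 1996; April 17, 1996 is within that limit.
Step 5 — must wait 38 days from April 17, 1996 (when the special meeting is convened), so not before May 25, 1996; done May 27, 1996, after the minimum wait.
Step 6 — 14 and 45 days from June 1, 1996 (end of the 5-day response period, which began when the certificate of approval is filed on May 27, 1996) are June 15, 1996 and July 16, 1996 respectively; June 17, 1996 falls inside that range.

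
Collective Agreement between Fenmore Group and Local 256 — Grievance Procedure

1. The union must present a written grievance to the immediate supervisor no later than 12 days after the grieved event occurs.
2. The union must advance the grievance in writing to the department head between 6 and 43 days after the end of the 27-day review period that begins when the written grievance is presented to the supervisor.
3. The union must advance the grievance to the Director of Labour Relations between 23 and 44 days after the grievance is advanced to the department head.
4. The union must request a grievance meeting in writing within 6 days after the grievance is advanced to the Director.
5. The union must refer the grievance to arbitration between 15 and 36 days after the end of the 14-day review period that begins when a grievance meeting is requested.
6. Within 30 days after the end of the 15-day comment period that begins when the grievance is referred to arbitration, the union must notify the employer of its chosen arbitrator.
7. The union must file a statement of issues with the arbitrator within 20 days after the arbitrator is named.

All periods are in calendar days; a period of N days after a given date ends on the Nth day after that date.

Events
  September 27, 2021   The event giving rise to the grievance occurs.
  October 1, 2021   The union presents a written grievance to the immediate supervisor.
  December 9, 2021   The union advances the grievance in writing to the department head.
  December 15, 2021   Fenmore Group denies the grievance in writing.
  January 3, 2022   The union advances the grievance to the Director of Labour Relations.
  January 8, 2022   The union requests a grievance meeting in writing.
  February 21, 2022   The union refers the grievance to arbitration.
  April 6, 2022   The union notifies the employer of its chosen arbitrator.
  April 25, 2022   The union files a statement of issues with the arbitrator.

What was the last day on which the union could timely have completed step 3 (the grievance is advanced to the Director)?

January 22, 2022

Step 3 runs from December 9, 2021, when the grievance is advanced to the department head. The window is 23–44 days after December 9, 2021; it closes on January 22, 2022.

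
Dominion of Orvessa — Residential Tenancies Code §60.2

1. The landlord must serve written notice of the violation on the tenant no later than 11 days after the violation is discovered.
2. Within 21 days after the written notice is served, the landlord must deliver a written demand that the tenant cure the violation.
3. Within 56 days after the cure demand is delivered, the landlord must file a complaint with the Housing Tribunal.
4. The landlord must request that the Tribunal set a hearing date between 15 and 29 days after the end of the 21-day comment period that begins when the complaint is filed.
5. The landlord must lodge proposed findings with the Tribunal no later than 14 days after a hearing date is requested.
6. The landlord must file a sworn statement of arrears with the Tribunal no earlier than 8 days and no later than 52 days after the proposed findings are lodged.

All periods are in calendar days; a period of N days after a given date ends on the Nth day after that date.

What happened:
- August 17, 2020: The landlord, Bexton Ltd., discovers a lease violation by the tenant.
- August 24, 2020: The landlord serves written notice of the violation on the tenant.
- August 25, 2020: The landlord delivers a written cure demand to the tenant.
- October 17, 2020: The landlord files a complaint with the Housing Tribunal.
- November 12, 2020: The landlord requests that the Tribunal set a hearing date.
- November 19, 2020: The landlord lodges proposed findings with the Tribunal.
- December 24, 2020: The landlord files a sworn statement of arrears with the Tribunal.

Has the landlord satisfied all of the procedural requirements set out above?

No

(1) due by August 17, 2020 + 11 days = August 28, 2020; completed August 24, 2020, before the deadline.
(2) due by August 24, 2020 + 21 days = September 14, 2020; August 25, 2020 is within that limit.
(3) due by August 25, 2020 + 56 days = October 20, 2020; done October 17, 2020 — timely.
(4) the permitted window runs from November 7, 2020 + 15 = November 22, 2020 to November 7, 2020 + 29 = December 6, 2020; done November 12, 2020 — 10 days before the window opened.
Later steps need not be reached.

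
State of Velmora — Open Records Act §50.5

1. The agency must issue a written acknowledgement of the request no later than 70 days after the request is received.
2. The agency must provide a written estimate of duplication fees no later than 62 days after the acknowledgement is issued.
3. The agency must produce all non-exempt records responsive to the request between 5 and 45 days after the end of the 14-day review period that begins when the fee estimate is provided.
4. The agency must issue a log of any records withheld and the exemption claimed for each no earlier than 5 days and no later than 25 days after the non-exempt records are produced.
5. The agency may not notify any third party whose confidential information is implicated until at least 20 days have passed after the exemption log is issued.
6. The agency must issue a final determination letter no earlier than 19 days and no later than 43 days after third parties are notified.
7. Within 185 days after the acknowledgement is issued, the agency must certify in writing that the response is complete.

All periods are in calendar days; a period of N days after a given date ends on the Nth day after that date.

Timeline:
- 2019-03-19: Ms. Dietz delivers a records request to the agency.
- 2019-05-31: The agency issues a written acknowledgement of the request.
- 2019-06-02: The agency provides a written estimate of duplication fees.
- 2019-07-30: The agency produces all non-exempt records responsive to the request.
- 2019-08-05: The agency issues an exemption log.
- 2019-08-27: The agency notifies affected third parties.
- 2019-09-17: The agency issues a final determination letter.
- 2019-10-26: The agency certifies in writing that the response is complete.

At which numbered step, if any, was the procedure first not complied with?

Step 1: 70 days after 2019-03-19 (when the request is received) is 2019-05-28; done 2019-05-31 — 3 days late.

Step 1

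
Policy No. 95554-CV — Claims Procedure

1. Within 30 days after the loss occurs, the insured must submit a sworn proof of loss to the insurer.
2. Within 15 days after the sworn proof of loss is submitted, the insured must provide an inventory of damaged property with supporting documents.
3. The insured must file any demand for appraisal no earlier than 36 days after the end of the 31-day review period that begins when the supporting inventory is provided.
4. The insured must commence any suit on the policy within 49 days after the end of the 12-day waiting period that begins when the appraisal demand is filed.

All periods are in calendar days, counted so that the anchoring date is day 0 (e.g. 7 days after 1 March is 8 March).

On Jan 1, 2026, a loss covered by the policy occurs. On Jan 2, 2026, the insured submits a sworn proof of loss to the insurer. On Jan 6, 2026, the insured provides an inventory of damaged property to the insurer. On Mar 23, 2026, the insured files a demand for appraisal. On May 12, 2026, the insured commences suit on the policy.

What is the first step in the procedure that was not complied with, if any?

Step 1 — counting 30 days from Jan 1, 2026 (when the loss occurs) gives a deadline of Jan 31, 2026; Jan 2, 2026 is within that limit.
Step 2 — counting 15 days from Jan 2, 2026 (when the sworn proof of loss is submitted) gives a deadline of Jan 17, 2026; Jan 6, 2026 is within that limit.
Step 3 — must wait 36 days from Feb 6, 2026 (end of the 31-day review period, which began when the supporting inventory is provided on Jan 6, 2026), so not before Mar 14, 2026; done Mar 23, 2026 — permitted.
Step 4 — counting 49 days from Apr 4, 2026 (end of the 12-day waiting period, which began when the appraisal demand is filed on Mar 23, 2026) gives a deadline of May 23, 2026; May 12, 2026 is within that limit.

None — every step was satisfied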